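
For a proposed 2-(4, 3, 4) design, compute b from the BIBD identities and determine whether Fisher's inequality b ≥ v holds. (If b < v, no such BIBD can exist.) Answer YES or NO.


r = λ(v − 1)/(k − 1) = 4·3/2 = 6.
b = vr/k = 4·6/3 = 8.
Fisher's inequality: b ≥ v ⇔ 8 ≥ 4? YES.

YES


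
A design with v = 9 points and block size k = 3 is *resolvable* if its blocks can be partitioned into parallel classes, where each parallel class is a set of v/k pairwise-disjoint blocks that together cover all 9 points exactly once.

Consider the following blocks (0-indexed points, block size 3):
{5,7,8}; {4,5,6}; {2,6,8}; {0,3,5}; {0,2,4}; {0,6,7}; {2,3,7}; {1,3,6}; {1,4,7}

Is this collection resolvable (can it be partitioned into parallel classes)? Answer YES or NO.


v = 9, block size k = 3, number of blocks = 9.
For resolvability, blocks must partition into parallel classes of size v/k = 3.
Total blocks must therefore be a multiple of 3: 9 = 3·3 + 0 ⇒ divisible ✓.
Consider block {4,5,6}. The only other block(s) in the collection disjoint from it are {2,3,7} — just 1 block(s). Any parallel class containing {4,5,6} would need 2 other blocks each disjoint from it, so no parallel class of size 3 can contain {4,5,6}.
Since every block must belong to some parallel class in a resolution, the collection cannot be partitioned into parallel classes.
Resolvable? NO.

NO


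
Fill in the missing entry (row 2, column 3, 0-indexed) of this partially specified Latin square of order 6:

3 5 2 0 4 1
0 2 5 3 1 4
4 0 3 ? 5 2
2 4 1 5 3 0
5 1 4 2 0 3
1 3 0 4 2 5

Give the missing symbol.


Row 2 contains symbols [0, 2, 3, 4, 5] — missing [1].
Column 3 contains symbols [0, 2, 3, 4, 5] — missing [1].
The missing symbol must appear in both missing sets; intersection = [1].
Therefore the hidden value is 1.

Missing value = 1.


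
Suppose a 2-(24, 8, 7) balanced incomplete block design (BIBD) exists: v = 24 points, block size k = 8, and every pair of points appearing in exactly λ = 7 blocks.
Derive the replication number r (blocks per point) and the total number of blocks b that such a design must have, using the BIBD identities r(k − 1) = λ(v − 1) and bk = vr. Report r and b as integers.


Any 2-(v, k, λ) BIBD satisfies two necessary conditions:
  (i)  Each point sits in r blocks, and counting incidences through any fixed point gives r(k − 1) = λ(v − 1), so r = λ(v − 1)/(k − 1).
  (ii) Total incidences bk = vr, so b = vr/k.
Step 1: r = λ(v − 1)/(k − 1) = 7·(24 − 1)/(8 − 1) = 7·23/7 = 161/7 = 23.
Step 2: b = vr/k = 24·23/8 = 552/8 = 69.
Check integrality: r = 23 ∈ Z ✓, b = 69 ∈ Z ✓.
(These identities are necessary conditions: they determine r and b for any design with these parameters, but do not by themselves prove that one exists.)

r = 23, b = 69.


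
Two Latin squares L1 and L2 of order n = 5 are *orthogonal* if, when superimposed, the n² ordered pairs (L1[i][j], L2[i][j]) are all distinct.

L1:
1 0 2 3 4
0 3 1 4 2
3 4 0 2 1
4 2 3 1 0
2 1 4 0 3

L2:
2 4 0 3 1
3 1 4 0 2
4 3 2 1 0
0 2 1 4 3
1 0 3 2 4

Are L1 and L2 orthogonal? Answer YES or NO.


Form the n² = 25 superimposed pairs (L1[i][j], L2[i][j]), row by row (rows and columns indexed from 0):
row 0: (1,2) (0,4) (2,0) (3,3) (4,1)
row 1: (0,3) (3,1) (1,4) (4,0) (2,2)
row 2: (3,4) (4,3) (0,2) (2,1) (1,0)
row 3: (4,0) (2,2) (3,1) (1,4) (0,3)
row 4: (2,1) (1,0) (4,3) (0,2) (3,4)
Orthogonality requires all 25 pairs distinct.
But the pair (4,0) repeats: cell (1,3) has L1 = 4, L2 = 0, and cell (3,0) has L1 = 4, L2 = 0.
A repeated pair means some other pair never occurs (only 15 distinct pairs out of 25), so the squares are not orthogonal.
Conclusion: NO.

NO


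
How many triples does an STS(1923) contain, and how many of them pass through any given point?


An STS(v) is a 2-(v, 3, 1) BIBD: block size k = 3, λ = 1.
Replication: r(k − 1) = λ(v − 1) ⇒ r·2 = 1923 − 1 = 1922 ⇒ r = 961.
Block count: b = v(v − 1)/6 = 1923·1922/6 = 3696006/6 = 616001.
(Check via bk = vr: 616001·3 = 1848003 = 1923·961 = 1848003 ✓.)

r = 961, b = 616001.


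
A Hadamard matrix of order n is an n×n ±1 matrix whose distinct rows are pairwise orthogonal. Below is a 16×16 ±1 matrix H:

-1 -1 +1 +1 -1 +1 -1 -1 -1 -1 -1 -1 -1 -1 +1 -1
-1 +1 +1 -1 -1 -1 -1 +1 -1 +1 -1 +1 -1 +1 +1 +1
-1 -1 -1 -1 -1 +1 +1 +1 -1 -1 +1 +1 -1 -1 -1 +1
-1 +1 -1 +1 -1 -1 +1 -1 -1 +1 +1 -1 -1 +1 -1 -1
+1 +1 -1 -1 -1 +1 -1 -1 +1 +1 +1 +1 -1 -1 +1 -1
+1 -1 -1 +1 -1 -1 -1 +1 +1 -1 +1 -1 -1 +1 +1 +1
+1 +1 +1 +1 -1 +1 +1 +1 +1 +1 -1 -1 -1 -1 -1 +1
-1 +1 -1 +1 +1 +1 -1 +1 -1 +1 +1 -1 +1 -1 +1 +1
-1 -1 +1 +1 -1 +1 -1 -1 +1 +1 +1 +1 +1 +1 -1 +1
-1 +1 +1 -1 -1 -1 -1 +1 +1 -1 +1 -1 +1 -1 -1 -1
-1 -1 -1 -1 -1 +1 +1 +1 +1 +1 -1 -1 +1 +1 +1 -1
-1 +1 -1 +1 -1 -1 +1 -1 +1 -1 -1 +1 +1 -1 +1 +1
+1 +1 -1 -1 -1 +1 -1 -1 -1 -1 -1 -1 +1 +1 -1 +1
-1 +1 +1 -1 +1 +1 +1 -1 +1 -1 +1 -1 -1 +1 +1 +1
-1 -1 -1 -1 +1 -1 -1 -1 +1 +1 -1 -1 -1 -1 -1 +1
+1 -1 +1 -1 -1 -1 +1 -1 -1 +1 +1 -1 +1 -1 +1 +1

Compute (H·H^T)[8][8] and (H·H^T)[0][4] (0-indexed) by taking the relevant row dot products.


Row 0 of H: [-1, -1, 1, 1, -1, 1, -1, -1, -1, -1, -1, -1, -1, -1, 1, -1].
Row 4 of H: [1, 1, -1, -1, -1, 1, -1, -1, 1, 1, 1, 1, -1, -1, 1, -1].
Row 8 of H: [-1, -1, 1, 1, -1, 1, -1, -1, 1, 1, 1, 1, 1, 1, -1, 1].
(H·H^T)[8][8] = Σ_j H[8][j]·H[8][j] = (-1)² + (-1)² + (1)² + (1)² + (-1)² + (1)² + (-1)² + (-1)² + (1)² + (1)² + (1)² + (1)² + (1)² + (1)² + (-1)² + (1)² = 1 + 1 + 1 + 1 + 1 + 1 + 1 + 1 + 1 + 1 + 1 + 1 + 1 + 1 + 1 + 1 = 16.
(H·H^T)[0][4] = Σ_j H[0][j]·H[4][j] = (-1)·(1) + (-1)·(1) + (1)·(-1) + (1)·(-1) + (-1)·(-1) + (1)·(1) + (-1)·(-1) + (-1)·(-1) + (-1)·(1) + (-1)·(1) + (-1)·(1) + (-1)·(1) + (-1)·(-1) + (-1)·(-1) + (1)·(1) + (-1)·(-1) = -1 + -1 + -1 + -1 + 1 + 1 + 1 + 1 + -1 + -1 + -1 + -1 + 1 + 1 + 1 + 1 = 0.
So rows 0 and 4 are orthogonal; the diagonal entry equals n = 16.

(8,8) entry = 16; (0,4) entry = 0.


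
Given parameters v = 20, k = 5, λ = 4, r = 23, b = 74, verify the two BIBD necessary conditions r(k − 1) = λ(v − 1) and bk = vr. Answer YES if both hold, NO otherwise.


Condition (i): r(k − 1) = 23·4 = 92; λ(v − 1) = 4·19 = 76. Match? NO.
Condition (ii): bk = 74·5 = 370; vr = 20·23 = 460. Match? NO.
Both conditions hold? NO.

NO


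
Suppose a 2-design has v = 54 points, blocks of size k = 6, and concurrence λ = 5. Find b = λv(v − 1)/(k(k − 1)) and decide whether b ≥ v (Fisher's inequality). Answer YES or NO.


b = λv(v − 1)/(k(k − 1)) = 5·54·53/(6·5) = 14310/30 = 477.
Compare with v = 54: b ≥ v, so Fisher's inequality holds.

YES


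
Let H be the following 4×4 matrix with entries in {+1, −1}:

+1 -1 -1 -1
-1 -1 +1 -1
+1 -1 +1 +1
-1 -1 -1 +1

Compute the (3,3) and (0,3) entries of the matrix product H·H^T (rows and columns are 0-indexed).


Row 0 of H: [1, -1, -1, -1].
Row 3 of H: [-1, -1, -1, 1].
(H·H^T)[3][3] = Σ_j H[3][j]·H[3][j] = (-1)² + (-1)² + (-1)² + (1)² = 1 + 1 + 1 + 1 = 4.
(H·H^T)[0][3] = Σ_j H[0][j]·H[3][j] = (1)·(-1) + (-1)·(-1) + (-1)·(-1) + (-1)·(1) = -1 + 1 + 1 + -1 = 0.
So rows 0 and 3 are orthogonal; the diagonal entry equals n = 4.

(3,3) entry = 4; (0,3) entry = 0.


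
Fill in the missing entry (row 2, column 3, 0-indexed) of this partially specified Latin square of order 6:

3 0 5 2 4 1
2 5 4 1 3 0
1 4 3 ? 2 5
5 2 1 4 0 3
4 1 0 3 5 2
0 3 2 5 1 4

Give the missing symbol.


Row 2 contains symbols [1, 2, 3, 4, 5] — missing [0].
Column 3 contains symbols [1, 2, 3, 4, 5] — missing [0].
The missing symbol must appear in both missing sets; intersection = [0].
Therefore the hidden value is 0.

Missing value = 0.


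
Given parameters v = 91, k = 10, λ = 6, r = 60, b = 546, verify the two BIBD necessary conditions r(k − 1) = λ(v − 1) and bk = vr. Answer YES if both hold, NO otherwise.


Condition (i): r(k − 1) = 60·9 = 540; λ(v − 1) = 6·90 = 540. Match? YES.
Condition (ii): bk = 546·10 = 5460; vr = 91·60 = 5460. Match? YES.
Both conditions hold? YES.

YES


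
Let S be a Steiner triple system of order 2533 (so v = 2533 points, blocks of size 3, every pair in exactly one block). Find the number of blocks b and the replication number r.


An STS(v) is a 2-(v, 3, 1) BIBD: block size k = 3, λ = 1.
Replication: r(k − 1) = λ(v − 1) ⇒ r·2 = 2533 − 1 = 2532 ⇒ r = 1266.
Block count: bk = vr ⇒ b·3 = 2533·1266 = 3206778 ⇒ b = 1068926.
(Check via b = v(v − 1)/6 = 2533·2532/6 = 6413556/6 = 1068926.)

r = 1266, b = 1068926.


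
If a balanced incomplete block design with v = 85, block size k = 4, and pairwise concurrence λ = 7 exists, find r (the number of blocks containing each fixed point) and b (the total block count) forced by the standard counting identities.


Any 2-(v, k, λ) BIBD satisfies two necessary conditions:
  (i)  Each point sits in r blocks, and counting incidences through any fixed point gives r(k − 1) = λ(v − 1), so r = λ(v − 1)/(k − 1).
  (ii) Total incidences bk = vr, so b = vr/k.
Step 1: r = λ(v − 1)/(k − 1) = 7·(85 − 1)/(4 − 1) = 7·84/3 = 588/3 = 196.
Step 2: b = vr/k = 85·196/4 = 16660/4 = 4165.
Check integrality: r = 196 ∈ Z ✓, b = 4165 ∈ Z ✓.
(These identities are necessary conditions: they determine r and b for any design with these parameters, but do not by themselves prove that one exists.)

r = 196, b = 4165.


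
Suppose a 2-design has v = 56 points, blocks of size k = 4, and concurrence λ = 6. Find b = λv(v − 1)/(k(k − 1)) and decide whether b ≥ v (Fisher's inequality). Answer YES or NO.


b = λv(v − 1)/(k(k − 1)) = 6·56·55/(4·3) = 18480/12 = 1540.
Compare with v = 56: b ≥ v, so Fisher's inequality holds.

YES


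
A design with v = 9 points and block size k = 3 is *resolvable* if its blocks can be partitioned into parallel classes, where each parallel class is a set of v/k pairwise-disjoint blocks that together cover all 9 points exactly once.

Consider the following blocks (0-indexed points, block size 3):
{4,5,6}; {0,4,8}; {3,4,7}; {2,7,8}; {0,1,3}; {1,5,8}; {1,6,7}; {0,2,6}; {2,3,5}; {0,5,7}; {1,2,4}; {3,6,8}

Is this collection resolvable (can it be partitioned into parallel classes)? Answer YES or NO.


v = 9, block size k = 3, number of blocks = 12.
For resolvability, blocks must partition into parallel classes of size v/k = 3.
Total blocks must therefore be a multiple of 3: 12 = 3·4 + 0 ⇒ divisible ✓.
Greedy packing gives 4 candidate class(es). Each should be a full parallel class (size 3, covers all 9 points).
  Class 1 (3 blocks): {4,5,6}; {2,7,8}; {0,1,3}. Points covered: [0, 1, 2, 3, 4, 5, 6, 7, 8].
  Class 2 (3 blocks): {0,4,8}; {1,6,7}; {2,3,5}. Points covered: [0, 1, 2, 3, 4, 5, 6, 7, 8].
  Class 3 (3 blocks): {3,4,7}; {1,5,8}; {0,2,6}. Points covered: [0, 1, 2, 3, 4, 5, 6, 7, 8].
  Class 4 (3 blocks): {0,5,7}; {1,2,4}; {3,6,8}. Points covered: [0, 1, 2, 3, 4, 5, 6, 7, 8].
All classes full (size 3)? YES. All classes cover every point? YES.
Resolvable? YES.

YES


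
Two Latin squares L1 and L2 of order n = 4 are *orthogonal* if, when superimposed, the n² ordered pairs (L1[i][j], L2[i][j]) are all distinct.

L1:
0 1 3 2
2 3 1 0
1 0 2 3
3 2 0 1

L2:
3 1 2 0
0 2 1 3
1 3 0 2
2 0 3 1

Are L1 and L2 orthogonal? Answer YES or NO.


Form the n² = 16 superimposed pairs (L1[i][j], L2[i][j]), row by row (rows and columns indexed from 0):
row 0: (0,3) (1,1) (3,2) (2,0)
row 1: (2,0) (3,2) (1,1) (0,3)
row 2: (1,1) (0,3) (2,0) (3,2)
row 3: (3,2) (2,0) (0,3) (1,1)
Orthogonality requires all 16 pairs distinct.
But the pair (2,0) repeats: cell (0,3) has L1 = 2, L2 = 0, and cell (1,0) has L1 = 2, L2 = 0.
A repeated pair means some other pair never occurs (only 4 distinct pairs out of 16), so the squares are not orthogonal.
Conclusion: NO.

NO


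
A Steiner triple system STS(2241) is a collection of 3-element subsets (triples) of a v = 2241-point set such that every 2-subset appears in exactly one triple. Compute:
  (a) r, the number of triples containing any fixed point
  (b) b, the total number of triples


An STS(v) is a 2-(v, 3, 1) BIBD: block size k = 3, λ = 1.
Replication: r(k − 1) = λ(v − 1) ⇒ r·2 = 2241 − 1 = 2240 ⇒ r = 1120.
Block count: bk = vr ⇒ b·3 = 2241·1120 = 2509920 ⇒ b = 836640.
(Check via b = v(v − 1)/6 = 2241·2240/6 = 5019840/6 = 836640.)

r = 1120, b = 836640.


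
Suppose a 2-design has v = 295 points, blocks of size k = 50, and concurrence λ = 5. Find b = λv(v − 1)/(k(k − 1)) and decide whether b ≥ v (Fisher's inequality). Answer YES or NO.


r = λ(v − 1)/(k − 1) = 5·294/49 = 30.
b = vr/k = 295·30/50 = 177.
Fisher's inequality: b ≥ v ⇔ 177 ≥ 295? NO.

NO


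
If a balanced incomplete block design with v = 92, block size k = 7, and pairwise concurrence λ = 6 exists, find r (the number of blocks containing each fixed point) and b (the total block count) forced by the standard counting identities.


Any 2-(v, k, λ) BIBD satisfies two necessary conditions:
  (i)  Each point sits in r blocks, and counting incidences through any fixed point gives r(k − 1) = λ(v − 1), so r = λ(v − 1)/(k − 1).
  (ii) Total incidences bk = vr, so b = vr/k.
Step 1: r = λ(v − 1)/(k − 1) = 6·(92 − 1)/(7 − 1) = 6·91/6 = 546/6 = 91.
Step 2: b = vr/k = 92·91/7 = 8372/7 = 1196.
Check integrality: r = 91 ∈ Z ✓, b = 1196 ∈ Z ✓.
(These identities are necessary conditions: they determine r and b for any design with these parameters, but do not by themselves prove that one exists.)

r = 91, b = 1196.


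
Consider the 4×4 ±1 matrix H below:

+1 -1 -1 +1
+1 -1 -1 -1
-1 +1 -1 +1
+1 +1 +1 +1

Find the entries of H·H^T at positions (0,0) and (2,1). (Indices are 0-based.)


Row 0 of H: [1, -1, -1, 1].
Row 1 of H: [1, -1, -1, -1].
Row 2 of H: [-1, 1, -1, 1].
(H·H^T)[0][0] = Σ_j H[0][j]·H[0][j] = (1)² + (-1)² + (-1)² + (1)² = 1 + 1 + 1 + 1 = 4.
(H·H^T)[2][1] = Σ_j H[2][j]·H[1][j] = (-1)·(1) + (1)·(-1) + (-1)·(-1) + (1)·(-1) = -1 + -1 + 1 + -1 = -2.
Rows 2 and 1 are not orthogonal (dot product = -2 ≠ 0), so H is not a Hadamard matrix.

(0,0) entry = 4; (2,1) entry = -2.


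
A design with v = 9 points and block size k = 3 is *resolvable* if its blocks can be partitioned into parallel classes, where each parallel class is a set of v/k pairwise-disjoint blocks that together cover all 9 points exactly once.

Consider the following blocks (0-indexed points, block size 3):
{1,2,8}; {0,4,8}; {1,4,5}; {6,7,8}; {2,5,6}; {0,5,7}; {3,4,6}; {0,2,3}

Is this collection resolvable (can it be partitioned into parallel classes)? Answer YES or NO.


v = 9, block size k = 3, number of blocks = 8.
For resolvability, blocks must partition into parallel classes of size v/k = 3.
Total blocks must therefore be a multiple of 3: 8 = 3·2 + 2 ⇒ not divisible ✗.
Resolvable? NO.

NO


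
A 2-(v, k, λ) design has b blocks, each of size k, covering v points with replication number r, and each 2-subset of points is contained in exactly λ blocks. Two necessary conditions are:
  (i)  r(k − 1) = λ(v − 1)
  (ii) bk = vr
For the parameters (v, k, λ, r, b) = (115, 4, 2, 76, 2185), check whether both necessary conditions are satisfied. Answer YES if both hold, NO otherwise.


Condition (i): r(k − 1) = 76·3 = 228; λ(v − 1) = 2·114 = 228. Match? YES.
Condition (ii): bk = 2185·4 = 8740; vr = 115·76 = 8740. Match? YES.
Both conditions hold? YES.

YES


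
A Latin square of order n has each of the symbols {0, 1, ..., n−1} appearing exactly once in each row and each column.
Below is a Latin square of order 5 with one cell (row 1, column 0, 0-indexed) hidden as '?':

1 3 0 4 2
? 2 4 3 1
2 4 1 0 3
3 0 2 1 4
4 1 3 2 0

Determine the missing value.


Row 1 contains symbols [1, 2, 3, 4] — missing [0].
Column 0 contains symbols [1, 2, 3, 4] — missing [0].
The missing symbol must appear in both missing sets; intersection = [0].
Therefore the hidden value is 0.

Missing value = 0.


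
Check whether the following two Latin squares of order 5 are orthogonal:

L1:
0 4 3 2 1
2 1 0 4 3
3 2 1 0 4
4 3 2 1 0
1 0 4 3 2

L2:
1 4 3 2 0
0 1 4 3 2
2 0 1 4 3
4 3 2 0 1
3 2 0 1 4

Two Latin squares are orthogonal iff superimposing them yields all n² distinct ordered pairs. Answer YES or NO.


Form the n² = 25 superimposed pairs (L1[i][j], L2[i][j]), row by row (rows and columns indexed from 0):
row 0: (0,1) (4,4) (3,3) (2,2) (1,0)
row 1: (2,0) (1,1) (0,4) (4,3) (3,2)
row 2: (3,2) (2,0) (1,1) (0,4) (4,3)
row 3: (4,4) (3,3) (2,2) (1,0) (0,1)
row 4: (1,3) (0,2) (4,0) (3,1) (2,4)
Orthogonality requires all 25 pairs distinct.
But the pair (3,2) repeats: cell (1,4) has L1 = 3, L2 = 2, and cell (2,0) has L1 = 3, L2 = 2.
A repeated pair means some other pair never occurs (only 15 distinct pairs out of 25), so the squares are not orthogonal.
Conclusion: NO.

NO


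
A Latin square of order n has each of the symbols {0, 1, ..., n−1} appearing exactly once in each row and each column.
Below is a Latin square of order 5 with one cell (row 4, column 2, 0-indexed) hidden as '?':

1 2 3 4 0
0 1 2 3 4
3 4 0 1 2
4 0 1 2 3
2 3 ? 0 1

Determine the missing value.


Row 4 contains symbols [0, 1, 2, 3] — missing [4].
Column 2 contains symbols [0, 1, 2, 3] — missing [4].
The missing symbol must appear in both missing sets; intersection = [4].
Therefore the hidden value is 4.

Missing value = 4.


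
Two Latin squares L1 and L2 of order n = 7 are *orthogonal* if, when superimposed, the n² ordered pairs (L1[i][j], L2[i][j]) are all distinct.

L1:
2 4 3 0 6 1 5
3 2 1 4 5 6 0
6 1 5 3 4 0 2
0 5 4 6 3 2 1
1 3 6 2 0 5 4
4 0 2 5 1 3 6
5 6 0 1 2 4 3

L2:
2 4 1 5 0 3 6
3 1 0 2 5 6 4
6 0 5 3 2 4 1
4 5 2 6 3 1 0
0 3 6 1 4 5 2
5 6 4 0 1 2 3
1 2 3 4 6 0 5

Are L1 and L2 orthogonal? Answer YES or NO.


Form the n² = 49 superimposed pairs (L1[i][j], L2[i][j]), row by row (rows and columns indexed from 0):
row 0: (2,2) (4,4) (3,1) (0,5) (6,0) (1,3) (5,6)
row 1: (3,3) (2,1) (1,0) (4,2) (5,5) (6,6) (0,4)
row 2: (6,6) (1,0) (5,5) (3,3) (4,2) (0,4) (2,1)
row 3: (0,4) (5,5) (4,2) (6,6) (3,3) (2,1) (1,0)
row 4: (1,0) (3,3) (6,6) (2,1) (0,4) (5,5) (4,2)
row 5: (4,5) (0,6) (2,4) (5,0) (1,1) (3,2) (6,3)
row 6: (5,1) (6,2) (0,3) (1,4) (2,6) (4,0) (3,5)
Orthogonality requires all 49 pairs distinct.
But the pair (6,6) repeats: cell (1,5) has L1 = 6, L2 = 6, and cell (2,0) has L1 = 6, L2 = 6.
A repeated pair means some other pair never occurs (only 28 distinct pairs out of 49), so the squares are not orthogonal.
Conclusion: NO.

NO


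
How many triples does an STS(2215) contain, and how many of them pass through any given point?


An STS(v) is a 2-(v, 3, 1) BIBD: block size k = 3, λ = 1.
Replication: r(k − 1) = λ(v − 1) ⇒ r·2 = 2215 − 1 = 2214 ⇒ r = 1107.
Block count: bk = vr ⇒ b·3 = 2215·1107 = 2452005 ⇒ b = 817335.
(Check via b = v(v − 1)/6 = 2215·2214/6 = 4904010/6 = 817335.)

r = 1107, b = 817335.


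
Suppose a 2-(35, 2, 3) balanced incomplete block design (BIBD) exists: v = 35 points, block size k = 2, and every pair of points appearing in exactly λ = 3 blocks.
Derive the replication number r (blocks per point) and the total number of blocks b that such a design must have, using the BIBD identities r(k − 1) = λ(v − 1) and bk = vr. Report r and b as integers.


Any 2-(v, k, λ) BIBD satisfies two necessary conditions:
  (i)  Each point sits in r blocks, and counting incidences through any fixed point gives r(k − 1) = λ(v − 1), so r = λ(v − 1)/(k − 1).
  (ii) Total incidences bk = vr, so b = vr/k.
Step 1: r = λ(v − 1)/(k − 1) = 3·(35 − 1)/(2 − 1) = 3·34/1 = 102/1 = 102.
Step 2: b = vr/k = 35·102/2 = 3570/2 = 1785.
Check integrality: r = 102 ∈ Z ✓, b = 1785 ∈ Z ✓.
(These identities are necessary conditions: they determine r and b for any design with these parameters, but do not by themselves prove that one exists.)

r = 102, b = 1785.


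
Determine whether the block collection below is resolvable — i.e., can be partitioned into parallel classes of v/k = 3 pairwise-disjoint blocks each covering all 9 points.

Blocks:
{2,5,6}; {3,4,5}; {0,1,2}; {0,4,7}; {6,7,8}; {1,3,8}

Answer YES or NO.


v = 9, block size k = 3, number of blocks = 6.
For resolvability, blocks must partition into parallel classes of size v/k = 3.
Total blocks must therefore be a multiple of 3: 6 = 3·2 + 0 ⇒ divisible ✓.
Greedy packing gives 2 candidate class(es). Each should be a full parallel class (size 3, covers all 9 points).
  Class 1 (3 blocks): {2,5,6}; {0,4,7}; {1,3,8}. Points covered: [0, 1, 2, 3, 4, 5, 6, 7, 8].
  Class 2 (3 blocks): {3,4,5}; {0,1,2}; {6,7,8}. Points covered: [0, 1, 2, 3, 4, 5, 6, 7, 8].
All classes full (size 3)? YES. All classes cover every point? YES.
Resolvable? YES.

YES


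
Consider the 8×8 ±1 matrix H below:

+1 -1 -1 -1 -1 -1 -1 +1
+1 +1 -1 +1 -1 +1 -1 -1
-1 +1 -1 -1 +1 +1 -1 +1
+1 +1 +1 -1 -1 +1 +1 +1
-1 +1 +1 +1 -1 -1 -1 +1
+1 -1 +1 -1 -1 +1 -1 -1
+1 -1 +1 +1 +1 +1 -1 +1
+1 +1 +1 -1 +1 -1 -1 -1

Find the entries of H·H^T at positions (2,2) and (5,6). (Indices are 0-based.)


Row 2 of H: [-1, 1, -1, -1, 1, 1, -1, 1].
Row 5 of H: [1, -1, 1, -1, -1, 1, -1, -1].
Row 6 of H: [1, -1, 1, 1, 1, 1, -1, 1].
(H·H^T)[2][2] = Σ_j H[2][j]·H[2][j] = (-1)² + (1)² + (-1)² + (-1)² + (1)² + (1)² + (-1)² + (1)² = 1 + 1 + 1 + 1 + 1 + 1 + 1 + 1 = 8.
(H·H^T)[5][6] = Σ_j H[5][j]·H[6][j] = (1)·(1) + (-1)·(-1) + (1)·(1) + (-1)·(1) + (-1)·(1) + (1)·(1) + (-1)·(-1) + (-1)·(1) = 1 + 1 + 1 + -1 + -1 + 1 + 1 + -1 = 2.
Rows 5 and 6 are not orthogonal (dot product = 2 ≠ 0), so H is not a Hadamard matrix.

(2,2) entry = 8; (5,6) entry = 2.


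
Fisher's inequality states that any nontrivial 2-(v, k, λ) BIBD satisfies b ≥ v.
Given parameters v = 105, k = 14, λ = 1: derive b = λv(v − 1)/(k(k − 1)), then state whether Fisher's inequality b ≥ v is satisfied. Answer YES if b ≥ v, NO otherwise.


b = λv(v − 1)/(k(k − 1)) = 1·105·104/(14·13) = 10920/182 = 60.
Compare with v = 105: b < v, so Fisher's inequality fails.

NO


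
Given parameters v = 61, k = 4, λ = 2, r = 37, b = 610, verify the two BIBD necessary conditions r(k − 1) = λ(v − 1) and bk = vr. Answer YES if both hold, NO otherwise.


Condition (i): r(k − 1) = 37·3 = 111; λ(v − 1) = 2·60 = 120. Match? NO.
Condition (ii): bk = 610·4 = 2440; vr = 61·37 = 2257. Match? NO.
Both conditions hold? NO.

NO


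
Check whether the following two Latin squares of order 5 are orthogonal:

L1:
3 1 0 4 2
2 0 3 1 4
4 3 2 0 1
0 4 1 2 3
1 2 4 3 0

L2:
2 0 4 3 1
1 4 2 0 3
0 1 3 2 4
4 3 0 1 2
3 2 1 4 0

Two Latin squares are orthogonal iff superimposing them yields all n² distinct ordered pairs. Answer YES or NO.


Form the n² = 25 superimposed pairs (L1[i][j], L2[i][j]), row by row (rows and columns indexed from 0):
row 0: (3,2) (1,0) (0,4) (4,3) (2,1)
row 1: (2,1) (0,4) (3,2) (1,0) (4,3)
row 2: (4,0) (3,1) (2,3) (0,2) (1,4)
row 3: (0,4) (4,3) (1,0) (2,1) (3,2)
row 4: (1,3) (2,2) (4,1) (3,4) (0,0)
Orthogonality requires all 25 pairs distinct.
But the pair (2,1) repeats: cell (0,4) has L1 = 2, L2 = 1, and cell (1,0) has L1 = 2, L2 = 1.
A repeated pair means some other pair never occurs (only 15 distinct pairs out of 25), so the squares are not orthogonal.
Conclusion: NO.

NO


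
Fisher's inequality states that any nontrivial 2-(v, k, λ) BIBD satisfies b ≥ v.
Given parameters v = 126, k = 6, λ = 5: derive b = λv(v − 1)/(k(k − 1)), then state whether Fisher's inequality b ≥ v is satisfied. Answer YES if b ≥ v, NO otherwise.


b = λv(v − 1)/(k(k − 1)) = 5·126·125/(6·5) = 78750/30 = 2625.
Compare with v = 126: b ≥ v, so Fisher's inequality holds.

YES


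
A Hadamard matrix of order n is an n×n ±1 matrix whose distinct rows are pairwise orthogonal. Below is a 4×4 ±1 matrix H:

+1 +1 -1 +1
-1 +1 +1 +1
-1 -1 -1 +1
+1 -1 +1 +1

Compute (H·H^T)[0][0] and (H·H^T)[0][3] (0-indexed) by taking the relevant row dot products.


Row 0 of H: [1, 1, -1, 1].
Row 3 of H: [1, -1, 1, 1].
(H·H^T)[0][0] = Σ_j H[0][j]·H[0][j] = (1)² + (1)² + (-1)² + (1)² = 1 + 1 + 1 + 1 = 4.
(H·H^T)[0][3] = Σ_j H[0][j]·H[3][j] = (1)·(1) + (1)·(-1) + (-1)·(1) + (1)·(1) = 1 + -1 + -1 + 1 = 0.
So rows 0 and 3 are orthogonal; the diagonal entry equals n = 4.

(0,0) entry = 4; (0,3) entry = 0.


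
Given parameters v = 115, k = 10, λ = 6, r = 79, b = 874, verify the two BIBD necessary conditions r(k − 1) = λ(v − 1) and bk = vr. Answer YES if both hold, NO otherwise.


Condition (i): r(k − 1) = 79·9 = 711; λ(v − 1) = 6·114 = 684. Match? NO.
Condition (ii): bk = 874·10 = 8740; vr = 115·79 = 9085. Match? NO.
Both conditions hold? NO.

NO


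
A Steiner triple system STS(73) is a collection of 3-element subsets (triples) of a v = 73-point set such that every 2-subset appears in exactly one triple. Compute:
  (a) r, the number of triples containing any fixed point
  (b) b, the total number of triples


An STS(v) is a 2-(v, 3, 1) BIBD: block size k = 3, λ = 1.
Replication: r(k − 1) = λ(v − 1) ⇒ r·2 = 73 − 1 = 72 ⇒ r = 36.
Block count: b = v(v − 1)/6 = 73·72/6 = 5256/6 = 876.

r = 36, b = 876.


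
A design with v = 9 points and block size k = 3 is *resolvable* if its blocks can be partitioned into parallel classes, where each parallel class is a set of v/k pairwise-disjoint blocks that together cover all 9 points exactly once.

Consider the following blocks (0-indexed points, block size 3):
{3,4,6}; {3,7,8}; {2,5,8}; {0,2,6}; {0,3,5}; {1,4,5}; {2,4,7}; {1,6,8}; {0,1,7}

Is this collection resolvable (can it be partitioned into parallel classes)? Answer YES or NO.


v = 9, block size k = 3, number of blocks = 9.
For resolvability, blocks must partition into parallel classes of size v/k = 3.
Total blocks must therefore be a multiple of 3: 9 = 3·3 + 0 ⇒ divisible ✓.
Greedy packing gives 3 candidate class(es). Each should be a full parallel class (size 3, covers all 9 points).
  Class 1 (3 blocks): {3,4,6}; {2,5,8}; {0,1,7}. Points covered: [0, 1, 2, 3, 4, 5, 6, 7, 8].
  Class 2 (3 blocks): {3,7,8}; {0,2,6}; {1,4,5}. Points covered: [0, 1, 2, 3, 4, 5, 6, 7, 8].
  Class 3 (3 blocks): {0,3,5}; {2,4,7}; {1,6,8}. Points covered: [0, 1, 2, 3, 4, 5, 6, 7, 8].
All classes full (size 3)? YES. All classes cover every point? YES.
Resolvable? YES.

YES


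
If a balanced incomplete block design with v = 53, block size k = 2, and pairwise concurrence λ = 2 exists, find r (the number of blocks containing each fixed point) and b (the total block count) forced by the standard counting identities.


Any 2-(v, k, λ) BIBD satisfies two necessary conditions:
  (i)  Each point sits in r blocks, and counting incidences through any fixed point gives r(k − 1) = λ(v − 1), so r = λ(v − 1)/(k − 1).
  (ii) Total incidences bk = vr, so b = vr/k.
Step 1: r = λ(v − 1)/(k − 1) = 2·(53 − 1)/(2 − 1) = 2·52/1 = 104/1 = 104.
Step 2: b = vr/k = 53·104/2 = 5512/2 = 2756.
Check integrality: r = 104 ∈ Z ✓, b = 2756 ∈ Z ✓.
(These identities are necessary conditions: they determine r and b for any design with these parameters, but do not by themselves prove that one exists.)

r = 104, b = 2756.


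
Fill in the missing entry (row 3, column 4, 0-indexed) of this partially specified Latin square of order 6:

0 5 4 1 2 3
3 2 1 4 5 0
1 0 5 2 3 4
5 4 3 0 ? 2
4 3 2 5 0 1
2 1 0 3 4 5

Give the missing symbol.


Row 3 contains symbols [0, 2, 3, 4, 5] — missing [1].
Column 4 contains symbols [0, 2, 3, 4, 5] — missing [1].
The missing symbol must appear in both missing sets; intersection = [1].
Therefore the hidden value is 1.

Missing value = 1.


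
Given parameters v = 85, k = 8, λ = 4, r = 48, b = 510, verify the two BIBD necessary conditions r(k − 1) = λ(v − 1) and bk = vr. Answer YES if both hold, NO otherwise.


Condition (i): r(k − 1) = 48·7 = 336; λ(v − 1) = 4·84 = 336. Match? YES.
Condition (ii): bk = 510·8 = 4080; vr = 85·48 = 4080. Match? YES.
Both conditions hold? YES.

YES


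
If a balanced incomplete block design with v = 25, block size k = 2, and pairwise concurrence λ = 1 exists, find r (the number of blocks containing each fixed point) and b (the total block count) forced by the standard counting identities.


Any 2-(v, k, λ) BIBD satisfies two necessary conditions:
  (i)  Each point sits in r blocks, and counting incidences through any fixed point gives r(k − 1) = λ(v − 1), so r = λ(v − 1)/(k − 1).
  (ii) Total incidences bk = vr, so b = vr/k.
Step 1: r = λ(v − 1)/(k − 1) = 1·(25 − 1)/(2 − 1) = 1·24/1 = 24/1 = 24.
Step 2: b = vr/k = 25·24/2 = 600/2 = 300.
Check integrality: r = 24 ∈ Z ✓, b = 300 ∈ Z ✓.
(These identities are necessary conditions: they determine r and b for any design with these parameters, but do not by themselves prove that one exists.)

r = 24, b = 300.


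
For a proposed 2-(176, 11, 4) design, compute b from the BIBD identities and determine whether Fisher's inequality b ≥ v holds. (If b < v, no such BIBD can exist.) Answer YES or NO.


r = λ(v − 1)/(k − 1) = 4·175/10 = 70.
b = vr/k = 176·70/11 = 1120.
Fisher's inequality: b ≥ v ⇔ 1120 ≥ 176? YES.

YES


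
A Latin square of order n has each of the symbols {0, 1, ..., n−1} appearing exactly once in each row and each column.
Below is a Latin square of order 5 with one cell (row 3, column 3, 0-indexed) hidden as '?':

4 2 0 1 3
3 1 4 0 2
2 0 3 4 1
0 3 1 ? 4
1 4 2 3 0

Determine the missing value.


Row 3 contains symbols [0, 1, 3, 4] — missing [2].
Column 3 contains symbols [0, 1, 3, 4] — missing [2].
The missing symbol must appear in both missing sets; intersection = [2].
Therefore the hidden value is 2.

Missing value = 2.


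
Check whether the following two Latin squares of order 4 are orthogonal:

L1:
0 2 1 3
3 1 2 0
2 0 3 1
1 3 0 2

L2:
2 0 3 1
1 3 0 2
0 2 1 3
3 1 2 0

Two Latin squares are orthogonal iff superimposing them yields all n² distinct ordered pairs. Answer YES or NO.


Form the n² = 16 superimposed pairs (L1[i][j], L2[i][j]), row by row (rows and columns indexed from 0):
row 0: (0,2) (2,0) (1,3) (3,1)
row 1: (3,1) (1,3) (2,0) (0,2)
row 2: (2,0) (0,2) (3,1) (1,3)
row 3: (1,3) (3,1) (0,2) (2,0)
Orthogonality requires all 16 pairs distinct.
But the pair (3,1) repeats: cell (0,3) has L1 = 3, L2 = 1, and cell (1,0) has L1 = 3, L2 = 1.
A repeated pair means some other pair never occurs (only 4 distinct pairs out of 16), so the squares are not orthogonal.
Conclusion: NO.

NO


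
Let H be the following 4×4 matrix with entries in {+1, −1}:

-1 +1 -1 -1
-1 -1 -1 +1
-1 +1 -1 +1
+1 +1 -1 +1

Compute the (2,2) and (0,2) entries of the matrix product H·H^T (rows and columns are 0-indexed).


Row 0 of H: [-1, 1, -1, -1].
Row 2 of H: [-1, 1, -1, 1].
(H·H^T)[2][2] = Σ_j H[2][j]·H[2][j] = (-1)² + (1)² + (-1)² + (1)² = 1 + 1 + 1 + 1 = 4.
(H·H^T)[0][2] = Σ_j H[0][j]·H[2][j] = (-1)·(-1) + (1)·(1) + (-1)·(-1) + (-1)·(1) = 1 + 1 + 1 + -1 = 2.
Rows 0 and 2 are not orthogonal (dot product = 2 ≠ 0), so H is not a Hadamard matrix.

(2,2) entry = 4; (0,2) entry = 2.


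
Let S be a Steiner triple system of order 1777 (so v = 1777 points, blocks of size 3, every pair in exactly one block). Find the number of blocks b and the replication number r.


An STS(v) is a 2-(v, 3, 1) BIBD: block size k = 3, λ = 1.
Replication: r(k − 1) = λ(v − 1) ⇒ r·2 = 1777 − 1 = 1776 ⇒ r = 888.
Block count: bk = vr ⇒ b·3 = 1777·888 = 1577976 ⇒ b = 525992.

r = 888, b = 525992.


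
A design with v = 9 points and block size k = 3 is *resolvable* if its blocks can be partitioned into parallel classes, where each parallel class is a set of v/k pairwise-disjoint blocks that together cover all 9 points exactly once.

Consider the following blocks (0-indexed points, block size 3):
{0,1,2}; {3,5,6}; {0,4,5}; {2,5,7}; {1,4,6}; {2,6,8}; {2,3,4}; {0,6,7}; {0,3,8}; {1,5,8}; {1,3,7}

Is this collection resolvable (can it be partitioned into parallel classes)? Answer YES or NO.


v = 9, block size k = 3, number of blocks = 11.
For resolvability, blocks must partition into parallel classes of size v/k = 3.
Total blocks must therefore be a multiple of 3: 11 = 3·3 + 2 ⇒ not divisible ✗.
Resolvable? NO.

NO


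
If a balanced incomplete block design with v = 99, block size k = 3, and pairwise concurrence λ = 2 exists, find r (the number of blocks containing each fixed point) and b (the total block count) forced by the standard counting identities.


Any 2-(v, k, λ) BIBD satisfies two necessary conditions:
  (i)  Each point sits in r blocks, and counting incidences through any fixed point gives r(k − 1) = λ(v − 1), so r = λ(v − 1)/(k − 1).
  (ii) Total incidences bk = vr, so b = vr/k.
Step 1: r = λ(v − 1)/(k − 1) = 2·(99 − 1)/(3 − 1) = 2·98/2 = 196/2 = 98.
Step 2: b = vr/k = 99·98/3 = 9702/3 = 3234.
Check integrality: r = 98 ∈ Z ✓, b = 3234 ∈ Z ✓.
(These identities are necessary conditions: they determine r and b for any design with these parameters, but do not by themselves prove that one exists.)

r = 98, b = 3234.


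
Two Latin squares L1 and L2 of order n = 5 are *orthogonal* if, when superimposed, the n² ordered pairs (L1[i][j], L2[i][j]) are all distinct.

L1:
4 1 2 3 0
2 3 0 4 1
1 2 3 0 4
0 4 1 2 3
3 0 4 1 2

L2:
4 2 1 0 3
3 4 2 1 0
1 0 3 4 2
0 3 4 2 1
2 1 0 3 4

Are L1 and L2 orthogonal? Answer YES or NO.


Form the n² = 25 superimposed pairs (L1[i][j], L2[i][j]), row by row (rows and columns indexed from 0):
row 0: (4,4) (1,2) (2,1) (3,0) (0,3)
row 1: (2,3) (3,4) (0,2) (4,1) (1,0)
row 2: (1,1) (2,0) (3,3) (0,4) (4,2)
row 3: (0,0) (4,3) (1,4) (2,2) (3,1)
row 4: (3,2) (0,1) (4,0) (1,3) (2,4)
Orthogonality requires all 25 pairs distinct.
Check by first coordinate: for each symbol s of L1, list the L2 entries in the n cells where L1 = s; they must all differ.
  L1 = 0: L2 entries (in reading order) 3, 2, 4, 0, 1 — all 5 distinct ✓
  L1 = 1: L2 entries (in reading order) 2, 0, 1, 4, 3 — all 5 distinct ✓
  L1 = 2: L2 entries (in reading order) 1, 3, 0, 2, 4 — all 5 distinct ✓
  L1 = 3: L2 entries (in reading order) 0, 4, 3, 1, 2 — all 5 distinct ✓
  L1 = 4: L2 entries (in reading order) 4, 1, 2, 3, 0 — all 5 distinct ✓
Every symbol of L1 meets every symbol of L2 exactly once, so all 25 pairs are distinct (25 of 25).
Conclusion: YES.

YES


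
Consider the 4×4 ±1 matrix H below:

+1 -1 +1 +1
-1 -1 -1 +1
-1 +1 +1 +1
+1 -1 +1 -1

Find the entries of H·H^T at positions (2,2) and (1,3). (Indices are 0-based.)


Row 1 of H: [-1, -1, -1, 1].
Row 2 of H: [-1, 1, 1, 1].
Row 3 of H: [1, -1, 1, -1].
(H·H^T)[2][2] = Σ_j H[2][j]·H[2][j] = (-1)² + (1)² + (1)² + (1)² = 1 + 1 + 1 + 1 = 4.
(H·H^T)[1][3] = Σ_j H[1][j]·H[3][j] = (-1)·(1) + (-1)·(-1) + (-1)·(1) + (1)·(-1) = -1 + 1 + -1 + -1 = -2.
Rows 1 and 3 are not orthogonal (dot product = -2 ≠ 0), so H is not a Hadamard matrix.

(2,2) entry = 4; (1,3) entry = -2.


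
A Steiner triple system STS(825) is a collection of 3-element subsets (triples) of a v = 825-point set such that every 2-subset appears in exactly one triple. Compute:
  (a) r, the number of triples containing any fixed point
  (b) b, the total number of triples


An STS(v) is a 2-(v, 3, 1) BIBD: block size k = 3, λ = 1.
Replication: r(k − 1) = λ(v − 1) ⇒ r·2 = 825 − 1 = 824 ⇒ r = 412.
Block count: bk = vr ⇒ b·3 = 825·412 = 339900 ⇒ b = 113300.
(Check via b = v(v − 1)/6 = 825·824/6 = 679800/6 = 113300.)

r = 412, b = 113300.


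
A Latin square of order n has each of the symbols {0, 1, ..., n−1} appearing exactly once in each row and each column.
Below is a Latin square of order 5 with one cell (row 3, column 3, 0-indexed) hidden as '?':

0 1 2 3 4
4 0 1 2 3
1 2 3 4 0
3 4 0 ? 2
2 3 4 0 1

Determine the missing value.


Row 3 contains symbols [0, 2, 3, 4] — missing [1].
Column 3 contains symbols [0, 2, 3, 4] — missing [1].
The missing symbol must appear in both missing sets; intersection = [1].
Therefore the hidden value is 1.

Missing value = 1.


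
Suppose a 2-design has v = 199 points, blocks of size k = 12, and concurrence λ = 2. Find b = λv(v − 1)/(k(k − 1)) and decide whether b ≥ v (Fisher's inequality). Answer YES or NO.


r = λ(v − 1)/(k − 1) = 2·198/11 = 36.
b = vr/k = 199·36/12 = 597.
Fisher's inequality: b ≥ v ⇔ 597 ≥ 199? YES.

YES


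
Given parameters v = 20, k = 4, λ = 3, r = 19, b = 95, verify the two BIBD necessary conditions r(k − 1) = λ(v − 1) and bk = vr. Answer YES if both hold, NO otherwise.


Condition (i): r(k − 1) = 19·3 = 57; λ(v − 1) = 3·19 = 57. Match? YES.
Condition (ii): bk = 95·4 = 380; vr = 20·19 = 380. Match? YES.
Both conditions hold? YES.

YES


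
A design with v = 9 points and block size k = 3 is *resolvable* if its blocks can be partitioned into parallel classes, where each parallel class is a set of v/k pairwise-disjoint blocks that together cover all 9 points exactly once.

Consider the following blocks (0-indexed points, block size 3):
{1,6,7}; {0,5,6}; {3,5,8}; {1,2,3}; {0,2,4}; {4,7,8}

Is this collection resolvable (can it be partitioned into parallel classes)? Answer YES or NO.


v = 9, block size k = 3, number of blocks = 6.
For resolvability, blocks must partition into parallel classes of size v/k = 3.
Total blocks must therefore be a multiple of 3: 6 = 3·2 + 0 ⇒ divisible ✓.
Greedy packing gives 2 candidate class(es). Each should be a full parallel class (size 3, covers all 9 points).
  Class 1 (3 blocks): {1,6,7}; {3,5,8}; {0,2,4}. Points covered: [0, 1, 2, 3, 4, 5, 6, 7, 8].
  Class 2 (3 blocks): {0,5,6}; {1,2,3}; {4,7,8}. Points covered: [0, 1, 2, 3, 4, 5, 6, 7, 8].
All classes full (size 3)? YES. All classes cover every point? YES.
Resolvable? YES.

YES


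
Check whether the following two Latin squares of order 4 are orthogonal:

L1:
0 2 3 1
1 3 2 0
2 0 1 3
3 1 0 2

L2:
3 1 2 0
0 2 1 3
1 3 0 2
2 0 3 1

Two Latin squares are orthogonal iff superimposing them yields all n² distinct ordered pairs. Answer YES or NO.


Form the n² = 16 superimposed pairs (L1[i][j], L2[i][j]), row by row (rows and columns indexed from 0):
row 0: (0,3) (2,1) (3,2) (1,0)
row 1: (1,0) (3,2) (2,1) (0,3)
row 2: (2,1) (0,3) (1,0) (3,2)
row 3: (3,2) (1,0) (0,3) (2,1)
Orthogonality requires all 16 pairs distinct.
But the pair (1,0) repeats: cell (0,3) has L1 = 1, L2 = 0, and cell (1,0) has L1 = 1, L2 = 0.
A repeated pair means some other pair never occurs (only 4 distinct pairs out of 16), so the squares are not orthogonal.
Conclusion: NO.

NO


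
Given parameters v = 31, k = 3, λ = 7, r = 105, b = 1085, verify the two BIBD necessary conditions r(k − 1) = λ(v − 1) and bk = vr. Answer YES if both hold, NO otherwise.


Condition (i): r(k − 1) = 105·2 = 210; λ(v − 1) = 7·30 = 210. Match? YES.
Condition (ii): bk = 1085·3 = 3255; vr = 31·105 = 3255. Match? YES.
Both conditions hold? YES.

YES


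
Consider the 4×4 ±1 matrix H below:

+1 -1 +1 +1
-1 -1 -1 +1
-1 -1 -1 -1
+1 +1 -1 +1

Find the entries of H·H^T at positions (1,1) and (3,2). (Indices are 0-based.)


Row 1 of H: [-1, -1, -1, 1].
Row 2 of H: [-1, -1, -1, -1].
Row 3 of H: [1, 1, -1, 1].
(H·H^T)[1][1] = Σ_j H[1][j]·H[1][j] = (-1)² + (-1)² + (-1)² + (1)² = 1 + 1 + 1 + 1 = 4.
(H·H^T)[3][2] = Σ_j H[3][j]·H[2][j] = (1)·(-1) + (1)·(-1) + (-1)·(-1) + (1)·(-1) = -1 + -1 + 1 + -1 = -2.
Rows 3 and 2 are not orthogonal (dot product = -2 ≠ 0), so H is not a Hadamard matrix.

(1,1) entry = 4; (3,2) entry = -2.


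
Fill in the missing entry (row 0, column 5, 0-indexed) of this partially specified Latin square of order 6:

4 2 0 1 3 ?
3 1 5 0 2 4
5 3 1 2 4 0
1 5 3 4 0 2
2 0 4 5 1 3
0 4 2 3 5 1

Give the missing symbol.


Row 0 contains symbols [0, 1, 2, 3, 4] — missing [5].
Column 5 contains symbols [0, 1, 2, 3, 4] — missing [5].
The missing symbol must appear in both missing sets; intersection = [5].
Therefore the hidden value is 5.

Missing value = 5.


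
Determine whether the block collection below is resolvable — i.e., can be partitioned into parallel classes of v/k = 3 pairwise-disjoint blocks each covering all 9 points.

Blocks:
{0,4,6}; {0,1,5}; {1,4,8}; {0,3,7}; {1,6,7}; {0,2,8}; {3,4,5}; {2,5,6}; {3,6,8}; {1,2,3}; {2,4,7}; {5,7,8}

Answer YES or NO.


v = 9, block size k = 3, number of blocks = 12.
For resolvability, blocks must partition into parallel classes of size v/k = 3.
Total blocks must therefore be a multiple of 3: 12 = 3·4 + 0 ⇒ divisible ✓.
Greedy packing gives 4 candidate class(es). Each should be a full parallel class (size 3, covers all 9 points).
  Class 1 (3 blocks): {0,4,6}; {1,2,3}; {5,7,8}. Points covered: [0, 1, 2, 3, 4, 5, 6, 7, 8].
  Class 2 (3 blocks): {0,1,5}; {3,6,8}; {2,4,7}. Points covered: [0, 1, 2, 3, 4, 5, 6, 7, 8].
  Class 3 (3 blocks): {1,4,8}; {0,3,7}; {2,5,6}. Points covered: [0, 1, 2, 3, 4, 5, 6, 7, 8].
  Class 4 (3 blocks): {1,6,7}; {0,2,8}; {3,4,5}. Points covered: [0, 1, 2, 3, 4, 5, 6, 7, 8].
All classes full (size 3)? YES. All classes cover every point? YES.
Resolvable? YES.

YES
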